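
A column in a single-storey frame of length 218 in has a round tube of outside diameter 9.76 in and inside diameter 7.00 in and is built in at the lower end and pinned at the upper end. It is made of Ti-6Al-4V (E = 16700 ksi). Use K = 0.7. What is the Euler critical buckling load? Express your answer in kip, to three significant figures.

d_o = 9.76 in, d_i = 7.00 in
I = π(d_o⁴ − d_i⁴)/64 = π(9.76⁴ − 7.000⁴)/64 = 327.6 in⁴
Effective length L_e = K·L = 0.7 × 218 = 152.6 in
P_cr = π²EI / L_e² = π² × 16700×10³ × 327.6 / 152.6² = 2.318×10^6 lb

P_cr ≈ 2320 kip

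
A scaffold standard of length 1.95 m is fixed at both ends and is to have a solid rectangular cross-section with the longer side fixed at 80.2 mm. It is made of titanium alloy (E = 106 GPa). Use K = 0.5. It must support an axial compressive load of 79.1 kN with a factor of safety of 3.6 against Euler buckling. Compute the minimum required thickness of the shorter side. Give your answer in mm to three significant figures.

Required P_cr = n·P = 3.6 × 79.1 = 284.8 kN
L_e = K·L = 0.5 × 1.95 = 0.9750 m
Required I = P_cr·L_e²/(π²E) = 2.848×10^5 × 0.9750² / (π² × 1.06×10^11) = 2.588×10^-7 m⁴
I_req = 2.588×10^5 mm⁴
Rectangle, weak axis: I_min = h·b³/12 with h = 80.2 mm fixed  ⇒  b = (12I/h)^(1/3) = 33.8 mm

b ≈ 33.8 mm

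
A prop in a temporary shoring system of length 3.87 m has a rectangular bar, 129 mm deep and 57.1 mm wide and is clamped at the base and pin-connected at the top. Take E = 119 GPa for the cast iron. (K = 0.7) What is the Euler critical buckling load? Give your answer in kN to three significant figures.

Buckling occurs about the weak axis: I_min = h·b³/12 with b = 57.1 mm (the shorter side).
I_min = 129×57.1³/12 = 2.001×10^6 mm⁴
I = 2.001×10^6 mm⁴ = 2.001×10^-6 m⁴
Effective length L_e = K·L = 0.7 × 3.87 = 2.709 m
P_cr = π²EI / L_e² = π² × 119×10⁹ × 2.001×10^-6 / 2.709² = 3.203×10^5 N

P_cr ≈ 320 kN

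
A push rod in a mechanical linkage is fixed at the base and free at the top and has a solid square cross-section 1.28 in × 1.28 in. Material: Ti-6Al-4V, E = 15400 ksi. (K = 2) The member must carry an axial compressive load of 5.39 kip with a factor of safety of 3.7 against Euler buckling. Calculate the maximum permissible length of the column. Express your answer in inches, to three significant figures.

I = a⁴/12 = 1.28⁴/12 = 0.2237 in⁴
Required critical load P_cr = n·P = 3.7 × 5.39 = 19.94 kip = 1.994×10^4 lb
From P_cr = π²EI/(K·L)²:  L = (1/K)·√(π²EI/P_cr) = (1/2)·√(π²×1.54×10^7×0.2237/1.994×10^4)
L = 20.6 in

L_max ≈ 20.6 in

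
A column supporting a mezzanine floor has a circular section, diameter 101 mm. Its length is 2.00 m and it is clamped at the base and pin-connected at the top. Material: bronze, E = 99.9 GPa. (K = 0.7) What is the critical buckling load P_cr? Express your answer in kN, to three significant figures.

P_cr ≈ 2570 kN

I = πd⁴/64 = π×101⁴/64 = 5.108×10^6 mm⁴
I = 5.108×10^6 mm⁴ = 5.108×10^-6 m⁴
Effective length L_e = K·L = 0.7 × 2.00 = 1.400 m
P_cr = π²EI / L_e² = π² × 99.9×10⁹ × 5.108×10^-6 / 1.400² = 2.570×10^6 N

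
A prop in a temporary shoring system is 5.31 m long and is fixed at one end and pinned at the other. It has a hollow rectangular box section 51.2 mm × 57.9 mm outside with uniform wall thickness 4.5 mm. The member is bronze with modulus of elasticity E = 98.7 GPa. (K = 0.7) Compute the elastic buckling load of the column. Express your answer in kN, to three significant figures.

Inner dimensions: h_i = 57.9 − 2×4.5 = 48.90 mm, b_i = 51.2 − 2×4.5 = 42.20 mm
Weak-axis I_min = (h_o·b_o³ − h_i·b_i³)/12 with b_o = 51.2, b_i = 42.20 mm (shorter outer/inner sides).
I_min = (57.9×51.2³ − 48.90×42.20³)/12 = 3.414×10^5 mm⁴
I = 3.414×10^5 mm⁴ = 3.414×10^-7 m⁴
Effective length L_e = K·L = 0.7 × 5.31 = 3.717 m
P_cr = π²EI / L_e² = π² × 98.7×10⁹ × 3.414×10^-7 / 3.717² = 2.407×10^4 N

P_cr ≈ 24.1 kN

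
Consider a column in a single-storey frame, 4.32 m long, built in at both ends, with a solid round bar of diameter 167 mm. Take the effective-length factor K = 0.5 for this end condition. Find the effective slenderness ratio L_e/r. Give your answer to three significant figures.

For a solid circle r = d/4 = 167/4 = 41.75 mm
L_e = K·L = 0.5 × 4.32 m = 2.160 m = 2160.0 mm
λ = L_e / r_min = 2160.0 / 41.75 = 51.7

λ ≈ 51.7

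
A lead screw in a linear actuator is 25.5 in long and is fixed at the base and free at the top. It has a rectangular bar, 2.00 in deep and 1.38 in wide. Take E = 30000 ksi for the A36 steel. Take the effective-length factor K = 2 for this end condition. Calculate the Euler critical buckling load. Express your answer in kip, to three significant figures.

P_cr ≈ 49.9 kip

Buckling occurs about the weak axis: I_min = h·b³/12 with b = 1.38 in (the shorter side).
I_min = 2.00×1.38³/12 = 0.4380 in⁴
Effective length L_e = K·L = 2 × 25.5 = 51.00 in
P_cr = π²EI / L_e² = π² × 30000×10³ × 0.4380 / 51.00² = 4.986×10^4 lb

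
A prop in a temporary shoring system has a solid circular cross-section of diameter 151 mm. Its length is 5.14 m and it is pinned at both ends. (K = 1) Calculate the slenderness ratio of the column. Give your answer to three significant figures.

λ ≈ 136

For a solid circle r = d/4 = 151/4 = 37.75 mm
L_e = K·L = 1 × 5.14 m = 5.140 m = 5140.0 mm
λ = L_e / r_min = 5140.0 / 37.75 = 136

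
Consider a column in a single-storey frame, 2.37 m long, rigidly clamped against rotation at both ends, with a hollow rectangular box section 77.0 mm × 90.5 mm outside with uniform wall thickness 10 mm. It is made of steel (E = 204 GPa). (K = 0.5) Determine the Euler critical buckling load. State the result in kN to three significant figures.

Inner dimensions: h_i = 90.5 − 2×10 = 70.50 mm, b_i = 77.0 − 2×10 = 57.00 mm
Weak-axis I_min = (h_o·b_o³ − h_i·b_i³)/12 with b_o = 77.0, b_i = 57.00 mm (shorter outer/inner sides).
I_min = (90.5×77.0³ − 70.50×57.00³)/12 = 2.355×10^6 mm⁴
I = 2.355×10^6 mm⁴ = 2.355×10^-6 m⁴
Effective length L_e = K·L = 0.5 × 2.37 = 1.185 m
P_cr = π²EI / L_e² = π² × 204×10⁹ × 2.355×10^-6 / 1.185² = 3.377×10^6 N

P_cr ≈ 3380 kN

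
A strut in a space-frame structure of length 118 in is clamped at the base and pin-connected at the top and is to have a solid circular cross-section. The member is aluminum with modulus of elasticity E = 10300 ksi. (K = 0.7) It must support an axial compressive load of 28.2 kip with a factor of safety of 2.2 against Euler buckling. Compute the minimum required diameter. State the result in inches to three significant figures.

d ≈ 3.03 in

Required P_cr = n·P = 2.2 × 28.2 = 62.04 kip
L_e = K·L = 0.7 × 118 = 82.60 in
Required I = P_cr·L_e²/(π²E) = 6.204×10^4 × 82.60² / (π² × 1.03×10^7) = 4.164 in⁴
Solid circle: I = πd⁴/64  ⇒  d = (64I/π)^(1/4) = (64×4.164/π)^(1/4) = 3.03 in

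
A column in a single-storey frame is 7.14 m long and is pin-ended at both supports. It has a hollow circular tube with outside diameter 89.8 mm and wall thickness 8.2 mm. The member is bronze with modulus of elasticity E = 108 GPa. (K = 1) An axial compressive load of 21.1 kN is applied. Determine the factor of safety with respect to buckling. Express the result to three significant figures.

n ≈ 1.75

Inner diameter d_i = 89.8 − 2×8.2 = 73.40 mm
I = π(d_o⁴ − d_i⁴)/64 = π(89.8⁴ − 73.40⁴)/64 = 1.767×10^6 mm⁴
I = 1.767×10^6 mm⁴ = 1.767×10^-6 m⁴
Effective length L_e = K·L = 1 × 7.14 = 7.140 m
P_cr = π²EI / L_e² = π² × 108×10⁹ × 1.767×10^-6 / 7.140² = 3.695×10^4 N
Factor of safety n = P_cr / P = 36.952 / 21.1 = 1.75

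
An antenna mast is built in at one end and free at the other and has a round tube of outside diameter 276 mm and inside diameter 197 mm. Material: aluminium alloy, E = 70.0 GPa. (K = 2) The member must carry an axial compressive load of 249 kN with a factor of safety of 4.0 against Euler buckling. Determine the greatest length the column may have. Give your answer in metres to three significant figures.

L_max ≈ 6.05 m

d_o = 276 mm, d_i = 197 mm
I = π(d_o⁴ − d_i⁴)/64 = π(276⁴ − 197.0⁴)/64 = 2.109×10^8 mm⁴
I = 2.109×10^-4 m⁴
Required critical load P_cr = n·P = 4.0 × 249 = 996.0 kN = 9.960×10^5 N
From P_cr = π²EI/(K·L)²:  L = (1/K)·√(π²EI/P_cr) = (1/2)·√(π²×7.00×10^10×2.109×10^-4/9.960×10^5)
L = 6.05 m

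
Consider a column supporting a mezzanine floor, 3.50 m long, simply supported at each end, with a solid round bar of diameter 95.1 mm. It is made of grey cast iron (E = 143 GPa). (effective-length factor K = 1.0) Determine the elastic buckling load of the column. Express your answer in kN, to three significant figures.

P_cr ≈ 463 kN

I = πd⁴/64 = π×95.1⁴/64 = 4.015×10^6 mm⁴
I = 4.015×10^6 mm⁴ = 4.015×10^-6 m⁴
Effective length L_e = K·L = 1 × 3.50 = 3.500 m
P_cr = π²EI / L_e² = π² × 143×10⁹ × 4.015×10^-6 / 3.500² = 4.626×10^5 N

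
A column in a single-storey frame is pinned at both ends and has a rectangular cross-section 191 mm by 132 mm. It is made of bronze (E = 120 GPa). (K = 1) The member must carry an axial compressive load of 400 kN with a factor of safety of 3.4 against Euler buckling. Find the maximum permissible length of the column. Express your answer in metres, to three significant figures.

L_max ≈ 5.65 m

Buckling occurs about the weak axis: I_min = h·b³/12 with b = 132 mm (the shorter side).
I_min = 191×132³/12 = 3.661×10^7 mm⁴
I = 3.661×10^-5 m⁴
Required critical load P_cr = n·P = 3.4 × 400 = 1360 kN = 1.360×10^6 N
From P_cr = π²EI/(K·L)²:  L = (1/K)·√(π²EI/P_cr) = (1/1)·√(π²×1.20×10^11×3.661×10^-5/1.360×10^6)
L = 5.65 m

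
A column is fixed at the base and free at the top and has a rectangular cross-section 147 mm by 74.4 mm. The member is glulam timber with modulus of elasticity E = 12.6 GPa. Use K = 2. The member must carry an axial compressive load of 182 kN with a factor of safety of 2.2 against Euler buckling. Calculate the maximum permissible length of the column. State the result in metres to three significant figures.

Buckling occurs about the weak axis: I_min = h·b³/12 with b = 74.4 mm (the shorter side).
I_min = 147×74.4³/12 = 5.045×10^6 mm⁴
I = 5.045×10^-6 m⁴
Required critical load P_cr = n·P = 2.2 × 182 = 400.4 kN = 4.004×10^5 N
From P_cr = π²EI/(K·L)²:  L = (1/K)·√(π²EI/P_cr) = (1/2)·√(π²×1.26×10^10×5.045×10^-6/4.004×10^5)
L = 0.626 m

L_max ≈ 0.626 m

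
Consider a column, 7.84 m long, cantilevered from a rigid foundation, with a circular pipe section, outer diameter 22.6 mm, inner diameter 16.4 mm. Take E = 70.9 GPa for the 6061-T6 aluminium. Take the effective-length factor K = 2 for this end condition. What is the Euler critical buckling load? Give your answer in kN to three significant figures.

P_cr ≈ 0.0263 kN

d_o = 22.6 mm, d_i = 16.4 mm
I = π(d_o⁴ − d_i⁴)/64 = π(22.6⁴ − 16.40⁴)/64 = 9.255×10^3 mm⁴
I = 9.255×10^3 mm⁴ = 9.255×10^-9 m⁴
Effective length L_e = K·L = 2 × 7.84 = 15.68 m
P_cr = π²EI / L_e² = π² × 70.9×10⁹ × 9.255×10^-9 / 15.68² = 26.34 N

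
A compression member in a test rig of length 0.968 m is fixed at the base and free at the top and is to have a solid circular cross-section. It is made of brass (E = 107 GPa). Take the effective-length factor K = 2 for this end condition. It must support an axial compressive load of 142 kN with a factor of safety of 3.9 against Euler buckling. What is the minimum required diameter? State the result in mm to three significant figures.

d ≈ 79.5 mm

Required P_cr = n·P = 3.9 × 142 = 553.8 kN
L_e = K·L = 2 × 0.968 = 1.936 m
Required I = P_cr·L_e²/(π²E) = 5.538×10^5 × 1.936² / (π² × 1.07×10^11) = 1.966×10^-6 m⁴
I_req = 1.966×10^6 mm⁴
Solid circle: I = πd⁴/64  ⇒  d = (64I/π)^(1/4) = (64×1.966×10^6/π)^(1/4) = 79.5 mm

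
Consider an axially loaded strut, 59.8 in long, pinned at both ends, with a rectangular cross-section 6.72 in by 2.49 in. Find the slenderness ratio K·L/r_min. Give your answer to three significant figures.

Buckling occurs about the weak axis: I_min = h·b³/12 with b = 2.49 in (the shorter side).
I_min = 6.72×2.49³/12 = 8.645 in⁴
A = 16.73 in²;  r_min = √(I/A) = √(8.645/16.73) = 0.7188 in
L_e = K·L = 1 × 59.8 = 59.80 in
λ = L_e / r_min = 59.800 / 0.7188 = 83.2

λ ≈ 83.2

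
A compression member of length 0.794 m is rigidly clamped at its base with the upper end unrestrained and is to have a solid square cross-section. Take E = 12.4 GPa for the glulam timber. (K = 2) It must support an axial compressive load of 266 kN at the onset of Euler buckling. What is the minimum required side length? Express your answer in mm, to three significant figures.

a ≈ 90.1 mm

L_e = K·L = 2 × 0.794 = 1.588 m
Required I = P_cr·L_e²/(π²E) = 2.660×10^5 × 1.588² / (π² × 1.24×10^10) = 5.481×10^-6 m⁴
I_req = 5.481×10^6 mm⁴
Solid square: I = a⁴/12  ⇒  a = (12I)^(1/4) = (12×5.481×10^6)^(1/4) = 90.1 mm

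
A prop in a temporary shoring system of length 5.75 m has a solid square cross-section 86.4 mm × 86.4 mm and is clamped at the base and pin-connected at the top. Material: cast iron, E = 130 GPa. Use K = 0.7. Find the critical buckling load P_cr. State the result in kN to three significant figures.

I = a⁴/12 = 86.4⁴/12 = 4.644×10^6 mm⁴
I = 4.644×10^6 mm⁴ = 4.644×10^-6 m⁴
Effective length L_e = K·L = 0.7 × 5.75 = 4.025 m
P_cr = π²EI / L_e² = π² × 130×10⁹ × 4.644×10^-6 / 4.025² = 3.678×10^5 N

P_cr ≈ 368 kN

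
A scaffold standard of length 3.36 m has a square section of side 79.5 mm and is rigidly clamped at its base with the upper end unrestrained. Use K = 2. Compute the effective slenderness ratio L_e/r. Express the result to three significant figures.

λ ≈ 293

I = a⁴/12 = 79.5⁴/12 = 3.329×10^6 mm⁴
A = 6.320×10^3 mm²;  r_min = √(I/A) = √(3.329×10^6/6.320×10^3) = 22.95 mm
L_e = K·L = 2 × 3.36 m = 6.720 m = 6720.0 mm
λ = L_e / r_min = 6720.0 / 22.95 = 293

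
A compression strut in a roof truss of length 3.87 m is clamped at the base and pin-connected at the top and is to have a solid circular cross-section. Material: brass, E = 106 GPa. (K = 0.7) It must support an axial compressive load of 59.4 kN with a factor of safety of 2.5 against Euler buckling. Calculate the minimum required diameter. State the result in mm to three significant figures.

Required P_cr = n·P = 2.5 × 59.4 = 148.5 kN
L_e = K·L = 0.7 × 3.87 = 2.709 m
Required I = P_cr·L_e²/(π²E) = 1.485×10^5 × 2.709² / (π² × 1.06×10^11) = 1.042×10^-6 m⁴
I_req = 1.042×10^6 mm⁴
Solid circle: I = πd⁴/64  ⇒  d = (64I/π)^(1/4) = (64×1.042×10^6/π)^(1/4) = 67.9 mm

d ≈ 67.9 mm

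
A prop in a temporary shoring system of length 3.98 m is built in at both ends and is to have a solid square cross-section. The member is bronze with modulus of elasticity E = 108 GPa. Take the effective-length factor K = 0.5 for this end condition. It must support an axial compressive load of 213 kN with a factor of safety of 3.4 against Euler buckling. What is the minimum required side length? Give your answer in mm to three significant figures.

a ≈ 75.4 mm

Required P_cr = n·P = 3.4 × 213 = 724.2 kN
L_e = K·L = 0.5 × 3.98 = 1.990 m
Required I = P_cr·L_e²/(π²E) = 7.242×10^5 × 1.990² / (π² × 1.08×10^11) = 2.691×10^-6 m⁴
I_req = 2.691×10^6 mm⁴
Solid square: I = a⁴/12  ⇒  a = (12I)^(1/4) = (12×2.691×10^6)^(1/4) = 75.4 mm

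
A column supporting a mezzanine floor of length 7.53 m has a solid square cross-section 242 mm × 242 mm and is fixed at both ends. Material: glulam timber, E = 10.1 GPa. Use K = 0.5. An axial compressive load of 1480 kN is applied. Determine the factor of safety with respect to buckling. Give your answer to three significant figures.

n ≈ 1.36

I = a⁴/12 = 242⁴/12 = 2.858×10^8 mm⁴
I = 2.858×10^8 mm⁴ = 2.858×10^-4 m⁴
Effective length L_e = K·L = 0.5 × 7.53 = 3.765 m
P_cr = π²EI / L_e² = π² × 10.1×10⁹ × 2.858×10^-4 / 3.765² = 2.010×10^6 N
Factor of safety n = P_cr / P = 2009.9 / 1480 = 1.36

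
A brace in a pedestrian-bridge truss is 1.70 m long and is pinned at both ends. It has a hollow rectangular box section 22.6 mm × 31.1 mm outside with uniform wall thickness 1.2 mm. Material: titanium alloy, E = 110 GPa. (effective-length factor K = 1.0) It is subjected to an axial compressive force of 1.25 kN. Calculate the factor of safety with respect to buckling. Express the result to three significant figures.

Inner dimensions: h_i = 31.1 − 2×1.2 = 28.70 mm, b_i = 22.6 − 2×1.2 = 20.20 mm
Weak-axis I_min = (h_o·b_o³ − h_i·b_i³)/12 with b_o = 22.6, b_i = 20.20 mm (shorter outer/inner sides).
I_min = (31.1×22.6³ − 28.70×20.20³)/12 = 1.020×10^4 mm⁴
I = 1.020×10^4 mm⁴ = 1.020×10^-8 m⁴
Effective length L_e = K·L = 1 × 1.70 = 1.700 m
P_cr = π²EI / L_e² = π² × 110×10⁹ × 1.020×10^-8 / 1.700² = 3.833×10^3 N
Factor of safety n = P_cr / P = 3.8328 / 1.25 = 3.07

n ≈ 3.07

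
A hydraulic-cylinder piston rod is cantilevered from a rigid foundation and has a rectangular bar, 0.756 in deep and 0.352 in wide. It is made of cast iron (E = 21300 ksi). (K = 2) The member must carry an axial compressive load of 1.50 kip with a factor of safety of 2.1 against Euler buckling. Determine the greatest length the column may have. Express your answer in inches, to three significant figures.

Buckling occurs about the weak axis: I_min = h·b³/12 with b = 0.352 in (the shorter side).
I_min = 0.756×0.352³/12 = 2.748×10^-3 in⁴
Required critical load P_cr = n·P = 2.1 × 1.50 = 3.150 kip = 3.150×10^3 lb
From P_cr = π²EI/(K·L)²:  L = (1/K)·√(π²EI/P_cr) = (1/2)·√(π²×2.13×10^7×2.748×10^-3/3.150×10^3)
L = 6.77 in

L_max ≈ 6.77 in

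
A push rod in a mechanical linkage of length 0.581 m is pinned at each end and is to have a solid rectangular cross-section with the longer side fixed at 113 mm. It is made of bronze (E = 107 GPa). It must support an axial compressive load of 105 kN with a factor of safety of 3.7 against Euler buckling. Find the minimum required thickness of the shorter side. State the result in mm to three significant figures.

Required P_cr = n·P = 3.7 × 105 = 388.5 kN
L_e = K·L = 1 × 0.581 = 0.5810 m
Required I = P_cr·L_e²/(π²E) = 3.885×10^5 × 0.5810² / (π² × 1.07×10^11) = 1.242×10^-7 m⁴
I_req = 1.242×10^5 mm⁴
Rectangle, weak axis: I_min = h·b³/12 with h = 113 mm fixed  ⇒  b = (12I/h)^(1/3) = 23.6 mm

b ≈ 23.6 mm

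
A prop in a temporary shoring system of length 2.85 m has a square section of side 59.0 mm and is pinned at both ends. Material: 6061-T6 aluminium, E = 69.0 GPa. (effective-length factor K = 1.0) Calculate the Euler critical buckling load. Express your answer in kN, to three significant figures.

P_cr ≈ 84.7 kN

I = a⁴/12 = 59.0⁴/12 = 1.010×10^6 mm⁴
I = 1.010×10^6 mm⁴ = 1.010×10^-6 m⁴
Effective length L_e = K·L = 1 × 2.85 = 2.850 m
P_cr = π²EI / L_e² = π² × 69.0×10⁹ × 1.010×10^-6 / 2.850² = 8.466×10^4 N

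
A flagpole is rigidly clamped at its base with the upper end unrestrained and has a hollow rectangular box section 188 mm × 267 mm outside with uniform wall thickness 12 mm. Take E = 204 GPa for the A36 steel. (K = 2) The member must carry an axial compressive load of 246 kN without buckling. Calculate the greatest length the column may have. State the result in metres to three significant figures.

Inner dimensions: h_i = 267 − 2×12 = 243.0 mm, b_i = 188 − 2×12 = 164.0 mm
Weak-axis I_min = (h_o·b_o³ − h_i·b_i³)/12 with b_o = 188, b_i = 164.0 mm (shorter outer/inner sides).
I_min = (267×188³ − 243.0×164.0³)/12 = 5.852×10^7 mm⁴
I = 5.852×10^-5 m⁴
At the buckling limit P_cr = P = 2.460×10^5 N
From P_cr = π²EI/(K·L)²:  L = (1/K)·√(π²EI/P_cr) = (1/2)·√(π²×2.04×10^11×5.852×10^-5/2.460×10^5)
L = 10.9 m

L_max ≈ 10.9 m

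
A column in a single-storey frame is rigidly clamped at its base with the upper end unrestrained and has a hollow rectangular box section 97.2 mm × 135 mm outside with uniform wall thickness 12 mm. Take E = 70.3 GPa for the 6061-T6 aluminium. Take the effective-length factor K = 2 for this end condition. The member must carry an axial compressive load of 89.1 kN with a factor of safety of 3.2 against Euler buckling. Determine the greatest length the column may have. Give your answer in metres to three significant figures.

Inner dimensions: h_i = 135 − 2×12 = 111.0 mm, b_i = 97.2 − 2×12 = 73.20 mm
Weak-axis I_min = (h_o·b_o³ − h_i·b_i³)/12 with b_o = 97.2, b_i = 73.20 mm (shorter outer/inner sides).
I_min = (135×97.2³ − 111.0×73.20³)/12 = 6.703×10^6 mm⁴
I = 6.703×10^-6 m⁴
Required critical load P_cr = n·P = 3.2 × 89.1 = 285.1 kN = 2.851×10^5 N
From P_cr = π²EI/(K·L)²:  L = (1/K)·√(π²EI/P_cr) = (1/2)·√(π²×7.03×10^10×6.703×10^-6/2.851×10^5)
L = 2.02 m

L_max ≈ 2.02 m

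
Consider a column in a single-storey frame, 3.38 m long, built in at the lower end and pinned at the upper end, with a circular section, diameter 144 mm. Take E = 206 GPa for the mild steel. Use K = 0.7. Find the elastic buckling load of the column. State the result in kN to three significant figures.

P_cr ≈ 7670 kN

I = πd⁴/64 = π×144⁴/64 = 2.111×10^7 mm⁴
I = 2.111×10^7 mm⁴ = 2.111×10^-5 m⁴
Effective length L_e = K·L = 0.7 × 3.38 = 2.366 m
P_cr = π²EI / L_e² = π² × 206×10⁹ × 2.111×10^-5 / 2.366² = 7.666×10^6 N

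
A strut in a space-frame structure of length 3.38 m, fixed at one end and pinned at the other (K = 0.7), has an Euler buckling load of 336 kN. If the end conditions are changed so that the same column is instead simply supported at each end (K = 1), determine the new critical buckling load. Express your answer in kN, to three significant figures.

P_cr ∝ 1/K², so P_cr,new = P_cr,old × (K_old/K_new)² = 336 × (0.7/1)²
= 336 × 0.4900 = 165 kN

P_cr ≈ 165 kN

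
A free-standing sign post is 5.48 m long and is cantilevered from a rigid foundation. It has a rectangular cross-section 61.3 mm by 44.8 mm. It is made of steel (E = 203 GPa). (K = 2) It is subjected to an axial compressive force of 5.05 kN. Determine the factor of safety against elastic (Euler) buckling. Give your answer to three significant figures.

n ≈ 1.52

Buckling occurs about the weak axis: I_min = h·b³/12 with b = 44.8 mm (the shorter side).
I_min = 61.3×44.8³/12 = 4.593×10^5 mm⁴
I = 4.593×10^5 mm⁴ = 4.593×10^-7 m⁴
Effective length L_e = K·L = 2 × 5.48 = 10.96 m
P_cr = π²EI / L_e² = π² × 203×10⁹ × 4.593×10^-7 / 10.96² = 7.661×10^3 N
Factor of safety n = P_cr / P = 7.6610 / 5.05 = 1.52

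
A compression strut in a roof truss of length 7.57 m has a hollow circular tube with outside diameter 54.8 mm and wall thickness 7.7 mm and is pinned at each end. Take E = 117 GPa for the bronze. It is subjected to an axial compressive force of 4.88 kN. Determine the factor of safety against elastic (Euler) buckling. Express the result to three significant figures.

Inner diameter d_i = 54.8 − 2×7.7 = 39.40 mm
I = π(d_o⁴ − d_i⁴)/64 = π(54.8⁴ − 39.40⁴)/64 = 3.244×10^5 mm⁴
I = 3.244×10^5 mm⁴ = 3.244×10^-7 m⁴
Effective length L_e = K·L = 1 × 7.57 = 7.570 m
P_cr = π²EI / L_e² = π² × 117×10⁹ × 3.244×10^-7 / 7.570² = 6.537×10^3 N
Factor of safety n = P_cr / P = 6.5368 / 4.88 = 1.34

n ≈ 1.34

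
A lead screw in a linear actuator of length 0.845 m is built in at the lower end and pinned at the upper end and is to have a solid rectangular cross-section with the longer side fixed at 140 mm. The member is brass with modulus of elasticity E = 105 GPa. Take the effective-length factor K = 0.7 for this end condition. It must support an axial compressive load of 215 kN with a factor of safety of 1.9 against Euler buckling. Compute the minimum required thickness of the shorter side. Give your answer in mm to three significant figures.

b ≈ 22.8 mm

Required P_cr = n·P = 1.9 × 215 = 408.5 kN
L_e = K·L = 0.7 × 0.845 = 0.5915 m
Required I = P_cr·L_e²/(π²E) = 4.085×10^5 × 0.5915² / (π² × 1.05×10^11) = 1.379×10^-7 m⁴
I_req = 1.379×10^5 mm⁴
Rectangle, weak axis: I_min = h·b³/12 with h = 140 mm fixed  ⇒  b = (12I/h)^(1/3) = 22.8 mm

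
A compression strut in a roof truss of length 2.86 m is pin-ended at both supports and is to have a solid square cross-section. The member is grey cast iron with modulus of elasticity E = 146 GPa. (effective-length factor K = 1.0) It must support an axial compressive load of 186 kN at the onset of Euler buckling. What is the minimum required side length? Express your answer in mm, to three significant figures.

L_e = K·L = 1 × 2.86 = 2.860 m
Required I = P_cr·L_e²/(π²E) = 1.860×10^5 × 2.860² / (π² × 1.46×10^11) = 1.056×10^-6 m⁴
I_req = 1.056×10^6 mm⁴
Solid square: I = a⁴/12  ⇒  a = (12I)^(1/4) = (12×1.056×10^6)^(1/4) = 59.7 mm

a ≈ 59.7 mm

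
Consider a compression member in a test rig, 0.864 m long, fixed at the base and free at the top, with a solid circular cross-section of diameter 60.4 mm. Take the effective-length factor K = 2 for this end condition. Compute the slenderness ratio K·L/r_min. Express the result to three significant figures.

λ ≈ 114

For a solid circle r = d/4 = 60.4/4 = 15.10 mm
L_e = K·L = 2 × 0.864 m = 1.728 m = 1728.0 mm
λ = L_e / r_min = 1728.0 / 15.10 = 114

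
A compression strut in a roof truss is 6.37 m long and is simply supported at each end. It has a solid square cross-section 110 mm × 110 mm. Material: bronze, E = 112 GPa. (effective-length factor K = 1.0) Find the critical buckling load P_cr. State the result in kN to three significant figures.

I = a⁴/12 = 110⁴/12 = 1.220×10^7 mm⁴
I = 1.220×10^7 mm⁴ = 1.220×10^-5 m⁴
Effective length L_e = K·L = 1 × 6.37 = 6.370 m
P_cr = π²EI / L_e² = π² × 112×10⁹ × 1.220×10^-5 / 6.370² = 3.324×10^5 N

P_cr ≈ 332 kN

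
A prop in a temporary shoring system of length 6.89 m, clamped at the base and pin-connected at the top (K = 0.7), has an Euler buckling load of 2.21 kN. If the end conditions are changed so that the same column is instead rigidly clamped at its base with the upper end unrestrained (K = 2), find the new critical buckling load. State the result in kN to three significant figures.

P_cr ≈ 0.271 kN

P_cr ∝ 1/K², so P_cr,new = P_cr,old × (K_old/K_new)² = 2.21 × (0.7/2)²
= 2.21 × 0.1225 = 0.271 kN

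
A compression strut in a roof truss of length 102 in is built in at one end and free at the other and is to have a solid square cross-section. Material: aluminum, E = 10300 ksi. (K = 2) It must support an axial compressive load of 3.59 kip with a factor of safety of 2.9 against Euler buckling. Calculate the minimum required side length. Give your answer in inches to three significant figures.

a ≈ 2.67 in

Required P_cr = n·P = 2.9 × 3.59 = 10.41 kip
L_e = K·L = 2 × 102 = 204.0 in
Required I = P_cr·L_e²/(π²E) = 1.041×10^4 × 204.0² / (π² × 1.03×10^7) = 4.262 in⁴
Solid square: I = a⁴/12  ⇒  a = (12I)^(1/4) = (12×4.262)^(1/4) = 2.67 in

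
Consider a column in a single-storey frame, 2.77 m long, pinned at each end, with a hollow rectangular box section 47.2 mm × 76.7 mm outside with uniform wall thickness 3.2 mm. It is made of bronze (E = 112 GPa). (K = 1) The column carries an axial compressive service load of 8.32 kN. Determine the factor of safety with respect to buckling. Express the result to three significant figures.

n ≈ 4.75

Inner dimensions: h_i = 76.7 − 2×3.2 = 70.30 mm, b_i = 47.2 − 2×3.2 = 40.80 mm
Weak-axis I_min = (h_o·b_o³ − h_i·b_i³)/12 with b_o = 47.2, b_i = 40.80 mm (shorter outer/inner sides).
I_min = (76.7×47.2³ − 70.30×40.80³)/12 = 2.742×10^5 mm⁴
I = 2.742×10^5 mm⁴ = 2.742×10^-7 m⁴
Effective length L_e = K·L = 1 × 2.77 = 2.770 m
P_cr = π²EI / L_e² = π² × 112×10⁹ × 2.742×10^-7 / 2.770² = 3.951×10^4 N
Factor of safety n = P_cr / P = 39.507 / 8.32 = 4.75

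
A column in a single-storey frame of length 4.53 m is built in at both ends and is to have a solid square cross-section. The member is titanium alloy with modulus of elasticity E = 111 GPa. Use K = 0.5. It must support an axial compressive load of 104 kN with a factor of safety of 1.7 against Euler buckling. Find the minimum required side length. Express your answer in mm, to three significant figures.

a ≈ 56.1 mm

Required P_cr = n·P = 1.7 × 104 = 176.8 kN
L_e = K·L = 0.5 × 4.53 = 2.265 m
Required I = P_cr·L_e²/(π²E) = 1.768×10^5 × 2.265² / (π² × 1.11×10^11) = 8.279×10^-7 m⁴
I_req = 8.279×10^5 mm⁴
Solid square: I = a⁴/12  ⇒  a = (12I)^(1/4) = (12×8.279×10^5)^(1/4) = 56.1 mm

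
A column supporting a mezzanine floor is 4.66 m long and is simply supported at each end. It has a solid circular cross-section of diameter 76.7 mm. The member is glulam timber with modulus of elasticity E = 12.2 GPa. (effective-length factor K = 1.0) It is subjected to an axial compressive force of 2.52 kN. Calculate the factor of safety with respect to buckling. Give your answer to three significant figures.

I = πd⁴/64 = π×76.7⁴/64 = 1.699×10^6 mm⁴
I = 1.699×10^6 mm⁴ = 1.699×10^-6 m⁴
Effective length L_e = K·L = 1 × 4.66 = 4.660 m
P_cr = π²EI / L_e² = π² × 12.2×10⁹ × 1.699×10^-6 / 4.660² = 9.420×10^3 N
Factor of safety n = P_cr / P = 9.4197 / 2.52 = 3.74

n ≈ 3.74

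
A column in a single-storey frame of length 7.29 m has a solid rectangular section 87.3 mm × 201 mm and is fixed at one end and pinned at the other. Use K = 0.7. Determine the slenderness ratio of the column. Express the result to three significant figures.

Buckling occurs about the weak axis: I_min = h·b³/12 with b = 87.3 mm (the shorter side).
I_min = 201×87.3³/12 = 1.114×10^7 mm⁴
A = 1.755×10^4 mm²;  r_min = √(I/A) = √(1.114×10^7/1.755×10^4) = 25.20 mm
L_e = K·L = 0.7 × 7.29 m = 5.103 m = 5103.0 mm
λ = L_e / r_min = 5103.0 / 25.20 = 202

λ ≈ 202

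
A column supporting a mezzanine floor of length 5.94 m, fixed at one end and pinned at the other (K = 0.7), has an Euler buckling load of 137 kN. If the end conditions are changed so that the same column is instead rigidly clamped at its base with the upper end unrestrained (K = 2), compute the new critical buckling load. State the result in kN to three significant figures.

P_cr ∝ 1/K², so P_cr,new = P_cr,old × (K_old/K_new)² = 137 × (0.7/2)²
= 137 × 0.1225 = 16.8 kN

P_cr ≈ 16.8 kN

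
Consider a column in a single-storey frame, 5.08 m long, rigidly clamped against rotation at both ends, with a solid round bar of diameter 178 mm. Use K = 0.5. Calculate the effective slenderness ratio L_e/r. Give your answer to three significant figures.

λ ≈ 57.1

For a solid circle r = d/4 = 178/4 = 44.50 mm
L_e = K·L = 0.5 × 5.08 m = 2.540 m = 2540.0 mm
λ = L_e / r_min = 2540.0 / 44.50 = 57.1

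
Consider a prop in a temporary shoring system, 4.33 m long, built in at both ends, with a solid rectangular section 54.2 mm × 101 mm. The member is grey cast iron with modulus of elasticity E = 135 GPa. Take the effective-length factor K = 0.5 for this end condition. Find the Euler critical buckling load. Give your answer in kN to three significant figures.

Buckling occurs about the weak axis: I_min = h·b³/12 with b = 54.2 mm (the shorter side).
I_min = 101×54.2³/12 = 1.340×10^6 mm⁴
I = 1.340×10^6 mm⁴ = 1.340×10^-6 m⁴
Effective length L_e = K·L = 0.5 × 4.33 = 2.165 m
P_cr = π²EI / L_e² = π² × 135×10⁹ × 1.340×10^-6 / 2.165² = 3.809×10^5 N

P_cr ≈ 381 kN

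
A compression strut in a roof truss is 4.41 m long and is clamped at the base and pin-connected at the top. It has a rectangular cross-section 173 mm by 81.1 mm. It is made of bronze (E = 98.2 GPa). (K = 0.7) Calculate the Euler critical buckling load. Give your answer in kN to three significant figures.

P_cr ≈ 782 kN

Buckling occurs about the weak axis: I_min = h·b³/12 with b = 81.1 mm (the shorter side).
I_min = 173×81.1³/12 = 7.690×10^6 mm⁴
I = 7.690×10^6 mm⁴ = 7.690×10^-6 m⁴
Effective length L_e = K·L = 0.7 × 4.41 = 3.087 m
P_cr = π²EI / L_e² = π² × 98.2×10⁹ × 7.690×10^-6 / 3.087² = 7.821×10^5 N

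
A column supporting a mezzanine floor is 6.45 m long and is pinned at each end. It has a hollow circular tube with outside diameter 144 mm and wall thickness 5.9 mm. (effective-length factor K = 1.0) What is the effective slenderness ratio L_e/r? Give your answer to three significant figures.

λ ≈ 132

Inner diameter d_i = 144 − 2×5.9 = 132.2 mm
I = π(d_o⁴ − d_i⁴)/64 = π(144⁴ − 132.2⁴)/64 = 6.113×10^6 mm⁴
A = 2.560×10^3 mm²;  r_min = √(I/A) = √(6.113×10^6/2.560×10^3) = 48.87 mm
L_e = K·L = 1 × 6.45 m = 6.450 m = 6450.0 mm
λ = L_e / r_min = 6450.0 / 48.87 = 132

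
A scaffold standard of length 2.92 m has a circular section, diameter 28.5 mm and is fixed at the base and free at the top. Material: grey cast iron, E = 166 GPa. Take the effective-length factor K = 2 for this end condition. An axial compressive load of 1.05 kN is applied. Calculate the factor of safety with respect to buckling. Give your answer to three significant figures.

n ≈ 1.48

I = πd⁴/64 = π×28.5⁴/64 = 3.239×10^4 mm⁴
I = 3.239×10^4 mm⁴ = 3.239×10^-8 m⁴
Effective length L_e = K·L = 2 × 2.92 = 5.840 m
P_cr = π²EI / L_e² = π² × 166×10⁹ × 3.239×10^-8 / 5.840² = 1.556×10^3 N
Factor of safety n = P_cr / P = 1.5557 / 1.05 = 1.48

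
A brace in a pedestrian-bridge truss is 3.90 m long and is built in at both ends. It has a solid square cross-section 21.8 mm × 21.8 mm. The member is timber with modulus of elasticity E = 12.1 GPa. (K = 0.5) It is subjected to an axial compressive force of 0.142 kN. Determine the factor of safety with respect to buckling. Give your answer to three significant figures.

I = a⁴/12 = 21.8⁴/12 = 1.882×10^4 mm⁴
I = 1.882×10^4 mm⁴ = 1.882×10^-8 m⁴
Effective length L_e = K·L = 0.5 × 3.90 = 1.950 m
P_cr = π²EI / L_e² = π² × 12.1×10⁹ × 1.882×10^-8 / 1.950² = 591.1 N
Factor of safety n = P_cr / P = 0.59110 / 0.142 = 4.16

n ≈ 4.16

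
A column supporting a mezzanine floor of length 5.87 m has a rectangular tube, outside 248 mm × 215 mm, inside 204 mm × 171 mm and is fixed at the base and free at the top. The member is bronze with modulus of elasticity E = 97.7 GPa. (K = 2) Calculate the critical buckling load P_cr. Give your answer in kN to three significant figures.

P_cr ≈ 842 kN

Weak-axis I_min = (h_o·b_o³ − h_i·b_i³)/12 with b_o = 215, b_i = 171.0 mm (shorter outer/inner sides).
I_min = (248×215³ − 204.0×171.0³)/12 = 1.204×10^8 mm⁴
I = 1.204×10^8 mm⁴ = 1.204×10^-4 m⁴
Effective length L_e = K·L = 2 × 5.87 = 11.74 m
P_cr = π²EI / L_e² = π² × 97.7×10⁹ × 1.204×10^-4 / 11.74² = 8.423×10^5 N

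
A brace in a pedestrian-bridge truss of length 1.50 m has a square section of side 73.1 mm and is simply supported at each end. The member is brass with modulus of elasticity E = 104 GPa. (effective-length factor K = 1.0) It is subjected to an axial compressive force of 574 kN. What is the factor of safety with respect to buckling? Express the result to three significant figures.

n ≈ 1.89

I = a⁴/12 = 73.1⁴/12 = 2.380×10^6 mm⁴
I = 2.380×10^6 mm⁴ = 2.380×10^-6 m⁴
Effective length L_e = K·L = 1 × 1.50 = 1.500 m
P_cr = π²EI / L_e² = π² × 104×10⁹ × 2.380×10^-6 / 1.500² = 1.086×10^6 N
Factor of safety n = P_cr / P = 1085.5 / 574 = 1.89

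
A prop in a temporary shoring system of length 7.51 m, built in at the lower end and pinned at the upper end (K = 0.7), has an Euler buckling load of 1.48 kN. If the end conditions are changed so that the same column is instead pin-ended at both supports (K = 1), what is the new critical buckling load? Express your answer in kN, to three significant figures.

P_cr ≈ 0.725 kN

P_cr ∝ 1/K², so P_cr,new = P_cr,old × (K_old/K_new)² = 1.48 × (0.7/1)²
= 1.48 × 0.4900 = 0.725 kN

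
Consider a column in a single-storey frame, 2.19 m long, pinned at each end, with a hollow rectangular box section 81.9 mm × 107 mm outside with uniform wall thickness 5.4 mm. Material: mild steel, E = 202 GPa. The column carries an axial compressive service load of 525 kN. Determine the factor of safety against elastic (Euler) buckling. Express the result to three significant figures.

n ≈ 1.60

Inner dimensions: h_i = 107 − 2×5.4 = 96.20 mm, b_i = 81.9 − 2×5.4 = 71.10 mm
Weak-axis I_min = (h_o·b_o³ − h_i·b_i³)/12 with b_o = 81.9, b_i = 71.10 mm (shorter outer/inner sides).
I_min = (107×81.9³ − 96.20×71.10³)/12 = 2.017×10^6 mm⁴
I = 2.017×10^6 mm⁴ = 2.017×10^-6 m⁴
Effective length L_e = K·L = 1 × 2.19 = 2.190 m
P_cr = π²EI / L_e² = π² × 202×10⁹ × 2.017×10^-6 / 2.190² = 8.384×10^5 N
Factor of safety n = P_cr / P = 838.44 / 525 = 1.60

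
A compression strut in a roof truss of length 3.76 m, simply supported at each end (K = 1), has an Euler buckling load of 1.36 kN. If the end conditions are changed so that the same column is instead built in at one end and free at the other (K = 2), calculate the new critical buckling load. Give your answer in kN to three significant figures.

P_cr ≈ 0.340 kN

P_cr ∝ 1/K², so P_cr,new = P_cr,old × (K_old/K_new)² = 1.36 × (1/2)²
= 1.36 × 0.2500 = 0.340 kN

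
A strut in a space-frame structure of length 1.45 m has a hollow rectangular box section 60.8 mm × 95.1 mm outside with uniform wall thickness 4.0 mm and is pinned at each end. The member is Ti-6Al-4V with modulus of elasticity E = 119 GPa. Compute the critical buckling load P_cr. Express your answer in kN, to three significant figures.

P_cr ≈ 398 kN

Inner dimensions: h_i = 95.1 − 2×4.0 = 87.10 mm, b_i = 60.8 − 2×4.0 = 52.80 mm
Weak-axis I_min = (h_o·b_o³ − h_i·b_i³)/12 with b_o = 60.8, b_i = 52.80 mm (shorter outer/inner sides).
I_min = (95.1×60.8³ − 87.10×52.80³)/12 = 7.128×10^5 mm⁴
I = 7.128×10^5 mm⁴ = 7.128×10^-7 m⁴
Effective length L_e = K·L = 1 × 1.45 = 1.450 m
P_cr = π²EI / L_e² = π² × 119×10⁹ × 7.128×10^-7 / 1.450² = 3.982×10^5 N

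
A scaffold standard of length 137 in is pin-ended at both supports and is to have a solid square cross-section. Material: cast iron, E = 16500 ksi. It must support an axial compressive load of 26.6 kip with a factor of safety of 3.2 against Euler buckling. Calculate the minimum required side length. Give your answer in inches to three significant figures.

Required P_cr = n·P = 3.2 × 26.6 = 85.12 kip
L_e = K·L = 1 × 137 = 137.0 in
Required I = P_cr·L_e²/(π²E) = 8.512×10^4 × 137.0² / (π² × 1.65×10^7) = 9.810 in⁴
Solid square: I = a⁴/12  ⇒  a = (12I)^(1/4) = (12×9.810)^(1/4) = 3.29 in

a ≈ 3.29 in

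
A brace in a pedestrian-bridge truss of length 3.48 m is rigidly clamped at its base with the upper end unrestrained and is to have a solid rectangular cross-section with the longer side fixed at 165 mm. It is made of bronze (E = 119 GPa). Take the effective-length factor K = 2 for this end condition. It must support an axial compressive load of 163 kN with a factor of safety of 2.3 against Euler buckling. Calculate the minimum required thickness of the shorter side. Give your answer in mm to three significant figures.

Required P_cr = n·P = 2.3 × 163 = 374.9 kN
L_e = K·L = 2 × 3.48 = 6.960 m
Required I = P_cr·L_e²/(π²E) = 3.749×10^5 × 6.960² / (π² × 1.19×10^11) = 1.546×10^-5 m⁴
I_req = 1.546×10^7 mm⁴
Rectangle, weak axis: I_min = h·b³/12 with h = 165 mm fixed  ⇒  b = (12I/h)^(1/3) = 104 mm

b ≈ 104 mm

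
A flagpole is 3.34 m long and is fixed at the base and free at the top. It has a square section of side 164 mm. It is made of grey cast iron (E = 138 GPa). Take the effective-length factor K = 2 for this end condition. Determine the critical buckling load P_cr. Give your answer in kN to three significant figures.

I = a⁴/12 = 164⁴/12 = 6.028×10^7 mm⁴
I = 6.028×10^7 mm⁴ = 6.028×10^-5 m⁴
Effective length L_e = K·L = 2 × 3.34 = 6.680 m
P_cr = π²EI / L_e² = π² × 138×10⁹ × 6.028×10^-5 / 6.680² = 1.840×10^6 N

P_cr ≈ 1840 kN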